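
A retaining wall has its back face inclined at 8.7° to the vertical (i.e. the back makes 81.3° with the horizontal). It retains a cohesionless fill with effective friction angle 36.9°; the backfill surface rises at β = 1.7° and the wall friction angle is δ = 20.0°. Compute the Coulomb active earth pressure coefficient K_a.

K_a = sin²(α+φ) / [sin²α · sin(α−δ) · (1 + √{sin(φ+δ)sin(φ−β) / (sin(α−δ)sin(α+β))})²].
With α = 81.3°, φ = 36.9°, δ = 20.0°, β = 1.7°: K_a = 0.2977.

0.298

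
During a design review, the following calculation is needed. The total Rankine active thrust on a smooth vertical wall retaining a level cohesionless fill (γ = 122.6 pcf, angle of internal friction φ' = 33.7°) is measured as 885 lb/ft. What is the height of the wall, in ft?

7.10 ft

K_a = 0.2863. P_a = ½ K_a γ H² ⇒ H = √(2P_a/(K_a γ)).
H = √(2×885/(0.2863×122.6)) = 7.101 ft.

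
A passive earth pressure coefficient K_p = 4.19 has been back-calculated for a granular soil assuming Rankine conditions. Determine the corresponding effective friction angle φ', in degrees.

K_p = (1+sin φ)/(1−sin φ) ⇒ sin φ = (K_p − 1)/(K_p + 1) = 0.6146.
φ = arcsin(0.6146) = 37.93°.

37.9°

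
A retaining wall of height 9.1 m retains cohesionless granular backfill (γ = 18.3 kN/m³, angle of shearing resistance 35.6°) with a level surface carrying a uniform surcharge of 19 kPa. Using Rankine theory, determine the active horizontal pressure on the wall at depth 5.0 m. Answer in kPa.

29.2 kPa

K_a = (1 − sin φ)/(1 + sin φ) = 0.2641.
σ_v = γz + q = 18.3 × 5.0 + 19 = 110.5 kPa.
σ_h = K_a σ_v = 0.2641 × 110.5 = 29.19 kPa.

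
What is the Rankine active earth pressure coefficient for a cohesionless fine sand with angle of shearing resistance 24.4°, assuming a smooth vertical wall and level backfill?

K_a = tan²(45° − φ/2) = tan²(32.80°) = 0.4153.

0.415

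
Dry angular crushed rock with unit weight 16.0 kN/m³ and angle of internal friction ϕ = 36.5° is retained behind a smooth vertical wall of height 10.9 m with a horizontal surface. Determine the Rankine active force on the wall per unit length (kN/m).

K_a = tan²(45° − φ/2) = 0.2541.
P_a = ½ K_a γ H² = 0.5 × 0.2541 × 16.0 × 10.9² = 241.5 kN/m.

241 kN/m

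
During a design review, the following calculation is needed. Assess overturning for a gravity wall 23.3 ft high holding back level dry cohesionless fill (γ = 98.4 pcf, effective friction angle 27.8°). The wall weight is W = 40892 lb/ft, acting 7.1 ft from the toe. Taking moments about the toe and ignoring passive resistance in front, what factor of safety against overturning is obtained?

K_a = tan²(45° − 27.8°/2) = 0.3639.
P_a = ½K_aγH² = 0.5×0.3639×98.4×23.3² = 9720 lb/ft, acting at H/3 = 7.767 ft above the base.
Overturning moment M_o = P_a × H/3 = 9720 × 7.767 = 75490.
Resisting moment M_r = W × 7.1 = 40892 × 7.1 = 290300.
FS_overturning = M_r/M_o = 290300/75490 = 3.846.

3.85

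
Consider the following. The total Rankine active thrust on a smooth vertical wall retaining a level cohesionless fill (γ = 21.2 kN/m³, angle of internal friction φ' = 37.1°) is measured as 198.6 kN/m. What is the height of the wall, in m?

K_a = 0.2475. P_a = ½ K_a γ H² ⇒ H = √(2P_a/(K_a γ)).
H = √(2×198.6/(0.2475×21.2)) = 8.701 m.

8.70 m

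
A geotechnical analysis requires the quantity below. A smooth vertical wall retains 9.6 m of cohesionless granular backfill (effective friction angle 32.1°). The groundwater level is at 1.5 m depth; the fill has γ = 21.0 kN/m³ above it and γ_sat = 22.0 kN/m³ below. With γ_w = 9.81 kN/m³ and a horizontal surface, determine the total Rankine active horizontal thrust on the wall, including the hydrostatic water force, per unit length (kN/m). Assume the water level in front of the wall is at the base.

529 kN/m

K_a = tan²(45° − φ/2) = 0.3060.
γ' = 22.0 − 9.81 = 12.19 kN/m³. Depth below WT = 8.1 m.
σ'_h at WT = K_a γ d_w = 9.639 kPa; at base = 9.639 + K_a γ' × 8.1 = 39.85 kPa.
P₁ (0–1.5 m) = ½×9.639×1.5 = 7.229. P₂ (1.5–9.6 m) = ½(9.639+39.85)×8.1 = 200.4.
P_w = ½ γ_w h₂² = 0.5×9.81×8.1² = 321.8. Total = 7.229+200.4+321.8 = 529.5 kN/m.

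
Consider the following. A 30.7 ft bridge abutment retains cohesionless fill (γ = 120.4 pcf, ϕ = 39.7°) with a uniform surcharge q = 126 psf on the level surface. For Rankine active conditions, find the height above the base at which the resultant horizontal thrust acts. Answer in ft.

K_a = 0.2204.
Triangular part P₁ = ½K_aγH² = 12510 at H/3 = 10.23 ft; rectangular part P₂ = K_a q H = 852.7 at H/2 = 15.35 ft.
ȳ = (P₁·10.23 + P₂·15.35)/(P₁+P₂) = 10.56 ft.

10.6 ft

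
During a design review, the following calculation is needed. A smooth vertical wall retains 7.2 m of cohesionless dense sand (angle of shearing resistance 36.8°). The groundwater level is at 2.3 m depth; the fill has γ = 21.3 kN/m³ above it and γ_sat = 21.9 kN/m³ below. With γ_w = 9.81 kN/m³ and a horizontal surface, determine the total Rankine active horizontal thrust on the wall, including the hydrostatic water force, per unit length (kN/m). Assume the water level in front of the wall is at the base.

228 kN/m

K_a = tan²(45° − φ/2) = 0.2508.
γ' = 21.9 − 9.81 = 12.09 kN/m³. Depth below WT = 4.9 m.
σ'_h at WT = K_a γ d_w = 12.28 kPa; at base = 12.28 + K_a γ' × 4.9 = 27.14 kPa.
P₁ (0–2.3 m) = ½×12.28×2.3 = 14.13. P₂ (2.3–7.2 m) = ½(12.28+27.14)×4.9 = 96.59.
P_w = ½ γ_w h₂² = 0.5×9.81×4.9² = 117.8. Total = 14.13+96.59+117.8 = 228.5 kN/m.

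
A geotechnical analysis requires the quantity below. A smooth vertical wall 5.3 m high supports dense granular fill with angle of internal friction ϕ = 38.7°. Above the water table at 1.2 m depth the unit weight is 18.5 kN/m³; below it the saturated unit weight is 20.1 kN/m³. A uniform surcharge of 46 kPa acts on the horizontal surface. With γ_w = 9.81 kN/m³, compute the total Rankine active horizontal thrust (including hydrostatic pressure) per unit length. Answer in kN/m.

183 kN/m

K_a = tan²(45° − φ/2) = 0.2306.
γ' = 20.1 − 9.81 = 10.29 kN/m³. h₂ = H − d_w = 4.1 m.
σ'_h: at surface K_a·q = 10.61; at WT K_a(q+γd_w) = 15.73; at base K_a(q+γd_w+γ'h₂) = 25.45 kPa.
P₁ = ½(10.61+15.73)×1.2 = 15.80; P₂ = ½(15.73+25.45)×4.1 = 84.42; P_w = ½γ_w h₂² = 82.45.
Total = 15.80+84.42+82.45 = 182.7 kN/m.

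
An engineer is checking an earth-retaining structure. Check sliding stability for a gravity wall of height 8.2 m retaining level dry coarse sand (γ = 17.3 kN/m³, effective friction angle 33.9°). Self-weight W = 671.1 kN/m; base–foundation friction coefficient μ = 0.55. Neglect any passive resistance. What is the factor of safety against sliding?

2.24

K_a = tan²(45° − 33.9°/2) = 0.2839.
P_a = ½K_aγH² = 0.5×0.2839×17.3×8.2² = 165.1 kN/m, acting at H/3 = 2.733 m above the base.
FS_sliding = μW / P_a = 0.55×671.1 / 165.1 = 2.235.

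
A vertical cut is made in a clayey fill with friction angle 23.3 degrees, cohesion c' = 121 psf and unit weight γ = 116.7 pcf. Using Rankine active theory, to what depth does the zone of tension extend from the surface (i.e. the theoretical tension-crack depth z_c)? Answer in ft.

3.15 ft

K_a = tan²(45° − 23.3°/2) = 0.4331; √K_a = 0.6581.
The active pressure is zero where K_a γ z = 2c√K_a, so z_c = 2c/(γ√K_a) = 2×121/(116.7×0.6581) = 3.151 ft.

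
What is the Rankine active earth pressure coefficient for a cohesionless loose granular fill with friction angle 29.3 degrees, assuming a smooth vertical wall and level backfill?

K_a = tan²(45° − φ/2) = tan²(30.35°) = 0.3428.

0.343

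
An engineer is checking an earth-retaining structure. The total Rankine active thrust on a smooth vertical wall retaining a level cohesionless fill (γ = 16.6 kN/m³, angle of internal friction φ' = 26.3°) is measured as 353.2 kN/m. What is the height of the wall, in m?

10.5 m

K_a = 0.3859. P_a = ½ K_a γ H² ⇒ H = √(2P_a/(K_a γ)).
H = √(2×353.2/(0.3859×16.6)) = 10.50 m.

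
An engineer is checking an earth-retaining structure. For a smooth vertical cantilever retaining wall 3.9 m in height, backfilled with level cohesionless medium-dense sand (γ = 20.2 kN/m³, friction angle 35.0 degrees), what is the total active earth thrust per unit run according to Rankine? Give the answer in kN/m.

K_a = tan²(45° − φ/2) = 0.2710.
P_a = ½ K_a γ H² = 0.5 × 0.2710 × 20.2 × 3.9² = 41.63 kN/m.

41.6 kN/m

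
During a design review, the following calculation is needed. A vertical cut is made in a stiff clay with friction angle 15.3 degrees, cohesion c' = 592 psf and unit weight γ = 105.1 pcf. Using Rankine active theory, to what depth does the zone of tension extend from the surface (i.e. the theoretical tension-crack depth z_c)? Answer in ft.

K_a = tan²(45° − 15.3°/2) = 0.5824; √K_a = 0.7632.
The active pressure is zero where K_a γ z = 2c√K_a, so z_c = 2c/(γ√K_a) = 2×592/(105.1×0.7632) = 14.76 ft.

14.8 ft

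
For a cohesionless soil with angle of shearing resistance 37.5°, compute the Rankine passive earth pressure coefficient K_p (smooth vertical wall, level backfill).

K_p = (1 + sin φ)/(1 − sin φ) = tan²(45° + 37.5°/2) = 4.112.

4.11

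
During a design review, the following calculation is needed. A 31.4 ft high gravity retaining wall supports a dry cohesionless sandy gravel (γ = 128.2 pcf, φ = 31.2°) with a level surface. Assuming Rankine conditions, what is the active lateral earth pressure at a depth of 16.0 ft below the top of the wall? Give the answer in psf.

651 psf

K_a = (1 − sin φ)/(1 + sin φ) = 0.3175.
σ_h = K_a γ z = 0.3175 × 128.2 × 16.0 = 651.3 psf.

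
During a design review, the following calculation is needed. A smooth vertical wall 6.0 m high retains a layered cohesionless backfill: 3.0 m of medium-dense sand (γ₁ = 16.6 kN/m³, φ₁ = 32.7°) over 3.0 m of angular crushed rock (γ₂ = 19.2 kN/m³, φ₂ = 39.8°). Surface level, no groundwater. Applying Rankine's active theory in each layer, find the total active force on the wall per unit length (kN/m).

74.0 kN/m

K_a1 = tan²(45°−32.7°/2) = 0.2985; K_a2 = tan²(45°−39.8°/2) = 0.2194.
Layer 1: σ at base = K_a1 γ₁ h₁ = 14.87 kPa; P₁ = ½×14.87×3.0 = 22.30.
Layer 2: σ_v at top = γ₁h₁ = 49.80; σ_h top = K_a2×49.80 = 10.93; σ_h base = K_a2×(49.80+19.2×3.0) = 23.57.
P₂ = ½(10.93+23.57)×3.0 = 51.74. Total P_a = 22.30+51.74 = 74.04 kN/m.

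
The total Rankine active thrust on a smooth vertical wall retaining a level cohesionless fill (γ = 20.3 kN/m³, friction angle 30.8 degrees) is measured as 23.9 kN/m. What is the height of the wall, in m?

K_a = 0.3227. P_a = ½ K_a γ H² ⇒ H = √(2P_a/(K_a γ)).
H = √(2×23.9/(0.3227×20.3)) = 2.701 m.

2.70 m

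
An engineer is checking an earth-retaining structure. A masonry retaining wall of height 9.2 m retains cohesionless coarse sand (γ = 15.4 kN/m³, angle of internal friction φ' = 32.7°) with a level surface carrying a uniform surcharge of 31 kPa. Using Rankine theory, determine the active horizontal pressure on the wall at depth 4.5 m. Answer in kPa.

K_a = (1 − sin φ)/(1 + sin φ) = 0.2985.
σ_v = γz + q = 15.4 × 4.5 + 31 = 100.3 kPa.
σ_h = K_a σ_v = 0.2985 × 100.3 = 29.94 kPa.

29.9 kPa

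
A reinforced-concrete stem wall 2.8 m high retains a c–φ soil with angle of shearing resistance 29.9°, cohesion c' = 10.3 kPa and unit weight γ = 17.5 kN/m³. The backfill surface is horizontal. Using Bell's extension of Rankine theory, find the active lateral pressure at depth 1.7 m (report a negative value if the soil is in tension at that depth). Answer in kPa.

K_a = (1 − sin φ)/(1 + sin φ) = 0.3347.
σ_a = K_a γ z − 2c√K_a = 0.3347×17.5×1.7 − 2×10.3×0.5785 = -1.961 kPa.

-1.96 kPa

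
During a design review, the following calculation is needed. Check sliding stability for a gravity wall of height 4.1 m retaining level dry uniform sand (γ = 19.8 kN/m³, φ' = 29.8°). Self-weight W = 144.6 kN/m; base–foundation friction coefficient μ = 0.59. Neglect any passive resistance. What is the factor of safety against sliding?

1.53

K_a = tan²(45° − 29.8°/2) = 0.3360.
P_a = ½K_aγH² = 0.5×0.3360×19.8×4.1² = 55.92 kN/m, acting at H/3 = 1.367 m above the base.
FS_sliding = μW / P_a = 0.59×144.6 / 55.92 = 1.526.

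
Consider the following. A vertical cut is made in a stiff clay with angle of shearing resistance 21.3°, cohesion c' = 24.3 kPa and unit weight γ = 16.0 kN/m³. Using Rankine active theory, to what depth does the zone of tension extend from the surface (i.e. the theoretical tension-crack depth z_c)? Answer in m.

4.44 m

K_a = tan²(45° − 21.3°/2) = 0.4671; √K_a = 0.6834.
The active pressure is zero where K_a γ z = 2c√K_a, so z_c = 2c/(γ√K_a) = 2×24.3/(16.0×0.6834) = 4.444 m.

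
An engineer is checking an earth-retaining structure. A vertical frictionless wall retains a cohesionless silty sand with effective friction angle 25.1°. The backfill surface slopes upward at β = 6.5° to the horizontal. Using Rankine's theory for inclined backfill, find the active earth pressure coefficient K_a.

0.414

K_a = cos β · (cos β − √(cos²β − cos²φ)) / (cos β + √(cos²β − cos²φ)).
cos β = 0.9936, cos φ = 0.9056, √(cos²β − cos²φ) = 0.4088.
K_a = 0.9936 × (0.9936 − 0.4088)/(0.9936 + 0.4088) = 0.4143.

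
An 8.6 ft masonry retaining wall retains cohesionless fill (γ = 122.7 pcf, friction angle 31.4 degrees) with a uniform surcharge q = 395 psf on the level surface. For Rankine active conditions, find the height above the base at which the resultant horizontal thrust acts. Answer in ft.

K_a = 0.3149.
Triangular part P₁ = ½K_aγH² = 1429 at H/3 = 2.867 ft; rectangular part P₂ = K_a q H = 1070 at H/2 = 4.300 ft.
ȳ = (P₁·2.867 + P₂·4.300)/(P₁+P₂) = 3.480 ft.

3.48 ft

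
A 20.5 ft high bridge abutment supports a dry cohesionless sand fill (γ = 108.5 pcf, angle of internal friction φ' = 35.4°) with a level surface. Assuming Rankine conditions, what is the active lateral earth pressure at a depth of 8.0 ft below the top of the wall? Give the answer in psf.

231 psf

K_a = (1 − sin φ)/(1 + sin φ) = 0.2664.
σ_h = K_a γ z = 0.2664 × 108.5 × 8.0 = 231.2 psf.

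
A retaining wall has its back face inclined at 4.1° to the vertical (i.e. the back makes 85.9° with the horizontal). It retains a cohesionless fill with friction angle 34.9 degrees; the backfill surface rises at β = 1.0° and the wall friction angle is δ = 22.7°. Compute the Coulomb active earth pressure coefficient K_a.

0.279

K_a = sin²(α+φ) / [sin²α · sin(α−δ) · (1 + √{sin(φ+δ)sin(φ−β) / (sin(α−δ)sin(α+β))})²].
With α = 85.9°, φ = 34.9°, δ = 22.7°, β = 1.0°: K_a = 0.2786.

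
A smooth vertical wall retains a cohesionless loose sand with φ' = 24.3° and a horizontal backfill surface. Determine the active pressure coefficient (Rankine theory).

K_a = (1 − sin φ)/(1 + sin φ) = (1 − sin 24.3°)/(1 + sin 24.3°) = 0.4169.

0.417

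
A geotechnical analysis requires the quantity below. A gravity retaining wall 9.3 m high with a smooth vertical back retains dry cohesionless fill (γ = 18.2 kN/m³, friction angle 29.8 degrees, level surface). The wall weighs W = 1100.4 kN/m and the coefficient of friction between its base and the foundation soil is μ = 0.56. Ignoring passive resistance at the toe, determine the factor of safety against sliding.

K_a = tan²(45° − 29.8°/2) = 0.3360.
P_a = ½K_aγH² = 0.5×0.3360×18.2×9.3² = 264.5 kN/m, acting at H/3 = 3.100 m above the base.
FS_sliding = μW / P_a = 0.56×1100.4 / 264.5 = 2.330.

2.33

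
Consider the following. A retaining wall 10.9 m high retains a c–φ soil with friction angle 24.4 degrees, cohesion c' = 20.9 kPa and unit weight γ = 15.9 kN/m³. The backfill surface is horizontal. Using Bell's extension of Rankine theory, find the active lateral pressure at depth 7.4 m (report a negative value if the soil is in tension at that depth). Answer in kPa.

K_a = (1 − sin φ)/(1 + sin φ) = 0.4153.
σ_a = K_a γ z − 2c√K_a = 0.4153×15.9×7.4 − 2×20.9×0.6445 = 21.93 kPa.

21.9 kPa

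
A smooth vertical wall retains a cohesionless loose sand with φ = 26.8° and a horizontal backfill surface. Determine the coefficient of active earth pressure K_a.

0.378

K_a = (1 − sin φ)/(1 + sin φ) = (1 − sin 26.8°)/(1 + sin 26.8°) = 0.3785.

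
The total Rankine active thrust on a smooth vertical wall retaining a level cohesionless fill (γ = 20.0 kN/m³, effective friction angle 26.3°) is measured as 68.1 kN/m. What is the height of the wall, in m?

4.20 m

K_a = 0.3859. P_a = ½ K_a γ H² ⇒ H = √(2P_a/(K_a γ)).
H = √(2×68.1/(0.3859×20.0)) = 4.201 m.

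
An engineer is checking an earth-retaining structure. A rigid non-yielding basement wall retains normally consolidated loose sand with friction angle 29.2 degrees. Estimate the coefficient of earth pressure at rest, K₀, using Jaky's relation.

K₀ = 1 − sin φ' = 1 − sin 29.2° = 0.5121.

0.512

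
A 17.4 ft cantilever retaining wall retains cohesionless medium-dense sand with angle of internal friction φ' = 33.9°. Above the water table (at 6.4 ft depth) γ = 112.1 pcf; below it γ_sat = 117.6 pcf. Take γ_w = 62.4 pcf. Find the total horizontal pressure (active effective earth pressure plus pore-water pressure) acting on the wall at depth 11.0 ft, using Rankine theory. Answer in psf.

K_a = (1 − sin φ)/(1 + sin φ) = 0.2839.
γ' = 117.6 − 62.4 = 55.20 pcf.
Effective vertical stress at 11.0 ft: σ'_v = 112.1×6.4 + 55.20×4.60 = 971.4 psf.
σ'_h = K_a σ'_v = 0.2839 × 971.4 = 275.8 psf; u = γ_w × 4.60 = 287.0 psf.
Total σ_h = 275.8 + 287.0 = 562.8 psf.

563 psf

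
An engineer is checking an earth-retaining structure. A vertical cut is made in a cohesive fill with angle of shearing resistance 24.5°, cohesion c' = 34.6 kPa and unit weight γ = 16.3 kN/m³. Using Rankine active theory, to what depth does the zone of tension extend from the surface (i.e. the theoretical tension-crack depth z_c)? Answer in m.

6.60 m

K_a = tan²(45° − 24.5°/2) = 0.4137; √K_a = 0.6432.
The active pressure is zero where K_a γ z = 2c√K_a, so z_c = 2c/(γ√K_a) = 2×34.6/(16.3×0.6432) = 6.600 m.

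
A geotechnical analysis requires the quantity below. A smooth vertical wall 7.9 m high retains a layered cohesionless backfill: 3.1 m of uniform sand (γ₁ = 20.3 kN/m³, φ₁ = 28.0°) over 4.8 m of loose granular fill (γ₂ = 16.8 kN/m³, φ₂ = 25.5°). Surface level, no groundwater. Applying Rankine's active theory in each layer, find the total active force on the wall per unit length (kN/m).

K_a1 = tan²(45°−28.0°/2) = 0.3610; K_a2 = tan²(45°−25.5°/2) = 0.3981.
Layer 1: σ at base = K_a1 γ₁ h₁ = 22.72 kPa; P₁ = ½×22.72×3.1 = 35.22.
Layer 2: σ_v at top = γ₁h₁ = 62.93; σ_h top = K_a2×62.93 = 25.05; σ_h base = K_a2×(62.93+16.8×4.8) = 57.16.
P₂ = ½(25.05+57.16)×4.8 = 197.3. Total P_a = 35.22+197.3 = 232.5 kN/m.

233 kN/m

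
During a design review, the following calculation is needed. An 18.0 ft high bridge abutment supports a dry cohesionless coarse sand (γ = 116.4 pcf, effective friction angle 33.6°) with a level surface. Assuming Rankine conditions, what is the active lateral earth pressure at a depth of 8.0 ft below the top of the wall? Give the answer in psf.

268 psf

K_a = (1 − sin φ)/(1 + sin φ) = 0.2875.
σ_h = K_a γ z = 0.2875 × 116.4 × 8.0 = 267.7 psf.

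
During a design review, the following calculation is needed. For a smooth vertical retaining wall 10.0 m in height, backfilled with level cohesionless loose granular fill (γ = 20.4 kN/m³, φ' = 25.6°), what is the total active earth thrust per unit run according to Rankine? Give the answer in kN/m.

K_a = tan²(45° − φ/2) = 0.3966.
P_a = ½ K_a γ H² = 0.5 × 0.3966 × 20.4 × 10.0² = 404.5 kN/m.

404 kN/m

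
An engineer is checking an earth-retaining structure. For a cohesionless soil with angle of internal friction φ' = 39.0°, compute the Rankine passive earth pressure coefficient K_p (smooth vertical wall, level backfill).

4.40

K_p = (1 + sin φ)/(1 − sin φ) = tan²(45° + 39.0°/2) = 4.395.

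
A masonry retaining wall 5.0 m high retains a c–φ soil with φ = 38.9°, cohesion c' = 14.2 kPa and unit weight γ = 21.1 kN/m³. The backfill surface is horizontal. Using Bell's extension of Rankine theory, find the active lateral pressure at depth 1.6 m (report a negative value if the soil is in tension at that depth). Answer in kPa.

K_a = (1 − sin φ)/(1 + sin φ) = 0.2285.
σ_a = K_a γ z − 2c√K_a = 0.2285×21.1×1.6 − 2×14.2×0.4780 = -5.861 kPa.

-5.86 kPa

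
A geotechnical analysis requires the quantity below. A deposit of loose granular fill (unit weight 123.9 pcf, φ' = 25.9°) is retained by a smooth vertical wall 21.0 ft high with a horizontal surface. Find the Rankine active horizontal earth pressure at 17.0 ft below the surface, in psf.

826 psf

K_a = (1 − sin φ)/(1 + sin φ) = 0.3920.
σ_h = K_a γ z = 0.3920 × 123.9 × 17.0 = 825.6 psf.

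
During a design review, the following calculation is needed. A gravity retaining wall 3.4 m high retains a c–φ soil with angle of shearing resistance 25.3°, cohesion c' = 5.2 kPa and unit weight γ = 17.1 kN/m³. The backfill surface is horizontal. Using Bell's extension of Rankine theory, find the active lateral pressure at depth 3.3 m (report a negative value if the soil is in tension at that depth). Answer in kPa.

16.1 kPa

K_a = (1 − sin φ)/(1 + sin φ) = 0.4012.
σ_a = K_a γ z − 2c√K_a = 0.4012×17.1×3.3 − 2×5.2×0.6334 = 16.05 kPa.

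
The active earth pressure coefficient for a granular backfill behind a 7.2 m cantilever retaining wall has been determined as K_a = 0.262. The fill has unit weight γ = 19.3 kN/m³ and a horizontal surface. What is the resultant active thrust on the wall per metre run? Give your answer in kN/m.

P = ½ K_a γ H² = 0.5 × 0.262 × 19.3 × 7.2² = 131.1 kN/m.

131 kN/m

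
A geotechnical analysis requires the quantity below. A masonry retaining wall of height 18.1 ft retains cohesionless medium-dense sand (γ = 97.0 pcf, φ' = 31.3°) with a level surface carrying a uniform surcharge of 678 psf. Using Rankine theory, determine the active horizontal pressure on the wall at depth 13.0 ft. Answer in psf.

K_a = (1 − sin φ)/(1 + sin φ) = 0.3162.
σ_v = γz + q = 97.0 × 13.0 + 678 = 1939 psf.
σ_h = K_a σ_v = 0.3162 × 1939 = 613.1 psf.

613 psf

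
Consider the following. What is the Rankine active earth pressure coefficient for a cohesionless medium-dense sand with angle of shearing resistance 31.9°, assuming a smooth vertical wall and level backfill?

K_a = tan²(45° − φ/2) = tan²(29.05°) = 0.3085.

0.309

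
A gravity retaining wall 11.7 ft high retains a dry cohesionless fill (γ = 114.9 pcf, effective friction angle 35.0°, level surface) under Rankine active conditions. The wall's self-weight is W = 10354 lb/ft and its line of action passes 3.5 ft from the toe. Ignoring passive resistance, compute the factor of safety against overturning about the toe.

K_a = tan²(45° − 35.0°/2) = 0.2710.
P_a = ½K_aγH² = 0.5×0.2710×114.9×11.7² = 2131 lb/ft, acting at H/3 = 3.900 ft above the base.
Overturning moment M_o = P_a × H/3 = 2131 × 3.900 = 8312.
Resisting moment M_r = W × 3.5 = 10354 × 3.5 = 36240.
FS_overturning = M_r/M_o = 36240/8312 = 4.360.

4.36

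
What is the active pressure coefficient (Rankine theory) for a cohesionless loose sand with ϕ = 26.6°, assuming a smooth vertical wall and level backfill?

0.381

K_a = tan²(45° − φ/2) = tan²(31.70°) = 0.3814.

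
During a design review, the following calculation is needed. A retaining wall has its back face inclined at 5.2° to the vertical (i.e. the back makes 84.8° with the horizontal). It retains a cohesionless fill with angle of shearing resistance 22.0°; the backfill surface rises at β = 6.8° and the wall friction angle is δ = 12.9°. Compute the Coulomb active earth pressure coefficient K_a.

K_a = sin²(α+φ) / [sin²α · sin(α−δ) · (1 + √{sin(φ+δ)sin(φ−β) / (sin(α−δ)sin(α+β))})²].
With α = 84.8°, φ = 22.0°, δ = 12.9°, β = 6.8°: K_a = 0.4979.

0.498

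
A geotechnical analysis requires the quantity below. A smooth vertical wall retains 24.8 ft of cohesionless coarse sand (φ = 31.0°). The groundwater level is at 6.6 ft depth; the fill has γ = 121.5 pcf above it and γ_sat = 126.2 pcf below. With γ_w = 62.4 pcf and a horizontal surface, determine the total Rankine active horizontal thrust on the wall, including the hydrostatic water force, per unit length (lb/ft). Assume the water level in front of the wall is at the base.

K_a = tan²(45° − φ/2) = 0.3201.
γ' = 126.2 − 62.4 = 63.80 pcf. Depth below WT = 18.2 ft.
σ'_h at WT = K_a γ d_w = 256.7 psf; at base = 256.7 + K_a γ' × 18.2 = 628.4 psf.
P₁ (0–6.6 ft) = ½×256.7×6.6 = 847.1. P₂ (6.6–24.8 ft) = ½(256.7+628.4)×18.2 = 8054.
P_w = ½ γ_w h₂² = 0.5×62.4×18.2² = 10330. Total = 847.1+8054+10330 = 19240 lb/ft.

19200 lb/ft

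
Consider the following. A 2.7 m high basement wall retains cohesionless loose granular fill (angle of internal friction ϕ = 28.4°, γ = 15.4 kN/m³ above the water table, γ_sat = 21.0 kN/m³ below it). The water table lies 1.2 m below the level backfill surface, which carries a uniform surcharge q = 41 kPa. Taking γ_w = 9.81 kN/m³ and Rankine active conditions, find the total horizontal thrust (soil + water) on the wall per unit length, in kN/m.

68.6 kN/m

K_a = tan²(45° − φ/2) = 0.3554.
γ' = 21.0 − 9.81 = 11.19 kN/m³. h₂ = H − d_w = 1.5 m.
σ'_h: at surface K_a·q = 14.57; at WT K_a(q+γd_w) = 21.14; at base K_a(q+γd_w+γ'h₂) = 27.10 kPa.
P₁ = ½(14.57+21.14)×1.2 = 21.42; P₂ = ½(21.14+27.10)×1.5 = 36.18; P_w = ½γ_w h₂² = 11.04.
Total = 21.42+36.18+11.04 = 68.64 kN/m.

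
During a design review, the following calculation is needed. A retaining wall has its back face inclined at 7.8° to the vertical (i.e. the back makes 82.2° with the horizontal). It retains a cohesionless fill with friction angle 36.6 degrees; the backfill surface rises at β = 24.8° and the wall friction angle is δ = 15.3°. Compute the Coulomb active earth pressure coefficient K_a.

0.417

K_a = sin²(α+φ) / [sin²α · sin(α−δ) · (1 + √{sin(φ+δ)sin(φ−β) / (sin(α−δ)sin(α+β))})²].
With α = 82.2°, φ = 36.6°, δ = 15.3°, β = 24.8°: K_a = 0.4172.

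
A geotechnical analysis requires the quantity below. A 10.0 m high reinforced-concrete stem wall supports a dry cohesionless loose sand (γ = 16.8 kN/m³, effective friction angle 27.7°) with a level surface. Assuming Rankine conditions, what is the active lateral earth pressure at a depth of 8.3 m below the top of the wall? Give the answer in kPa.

50.9 kPa

K_a = (1 − sin φ)/(1 + sin φ) = 0.3653.
σ_h = K_a γ z = 0.3653 × 16.8 × 8.3 = 50.94 kPa.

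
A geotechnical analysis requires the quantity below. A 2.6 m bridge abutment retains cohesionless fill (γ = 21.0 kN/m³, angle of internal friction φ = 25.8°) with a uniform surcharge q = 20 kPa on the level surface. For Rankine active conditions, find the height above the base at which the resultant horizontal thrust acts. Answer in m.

1.05 m

K_a = 0.3935.
Triangular part P₁ = ½K_aγH² = 27.93 at H/3 = 0.8667 m; rectangular part P₂ = K_a q H = 20.46 at H/2 = 1.300 m.
ȳ = (P₁·0.8667 + P₂·1.300)/(P₁+P₂) = 1.050 m.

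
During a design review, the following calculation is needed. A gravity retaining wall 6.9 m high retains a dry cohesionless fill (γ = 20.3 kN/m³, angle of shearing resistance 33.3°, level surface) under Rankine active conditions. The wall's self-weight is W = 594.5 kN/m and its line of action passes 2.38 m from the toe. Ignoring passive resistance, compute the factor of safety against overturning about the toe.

4.37

K_a = tan²(45° − 33.3°/2) = 0.2911.
P_a = ½K_aγH² = 0.5×0.2911×20.3×6.9² = 140.7 kN/m, acting at H/3 = 2.300 m above the base.
Overturning moment M_o = P_a × H/3 = 140.7 × 2.300 = 323.6.
Resisting moment M_r = W × 2.38 = 594.5 × 2.38 = 1415.
FS_overturning = M_r/M_o = 1415/323.6 = 4.373.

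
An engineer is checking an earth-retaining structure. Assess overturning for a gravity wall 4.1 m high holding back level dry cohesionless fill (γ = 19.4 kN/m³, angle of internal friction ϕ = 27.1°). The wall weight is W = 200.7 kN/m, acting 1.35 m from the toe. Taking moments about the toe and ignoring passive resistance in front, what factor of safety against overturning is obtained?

K_a = tan²(45° − 27.1°/2) = 0.3741.
P_a = ½K_aγH² = 0.5×0.3741×19.4×4.1² = 60.99 kN/m, acting at H/3 = 1.367 m above the base.
Overturning moment M_o = P_a × H/3 = 60.99 × 1.367 = 83.36.
Resisting moment M_r = W × 1.35 = 200.7 × 1.35 = 270.9.
FS_overturning = M_r/M_o = 270.9/83.36 = 3.250.

3.25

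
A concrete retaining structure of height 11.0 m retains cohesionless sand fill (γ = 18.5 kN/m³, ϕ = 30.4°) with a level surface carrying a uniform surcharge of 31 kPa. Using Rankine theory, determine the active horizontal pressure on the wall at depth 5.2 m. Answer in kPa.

K_a = (1 − sin φ)/(1 + sin φ) = 0.3280.
σ_v = γz + q = 18.5 × 5.2 + 31 = 127.2 kPa.
σ_h = K_a σ_v = 0.3280 × 127.2 = 41.72 kPa.

41.7 kPa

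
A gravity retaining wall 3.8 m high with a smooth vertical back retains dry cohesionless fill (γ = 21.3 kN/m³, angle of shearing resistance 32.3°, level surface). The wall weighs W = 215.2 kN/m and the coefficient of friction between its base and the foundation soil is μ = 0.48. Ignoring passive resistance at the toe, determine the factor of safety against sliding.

K_a = tan²(45° − 32.3°/2) = 0.3035.
P_a = ½K_aγH² = 0.5×0.3035×21.3×3.8² = 46.67 kN/m, acting at H/3 = 1.267 m above the base.
FS_sliding = μW / P_a = 0.48×215.2 / 46.67 = 2.213.

2.21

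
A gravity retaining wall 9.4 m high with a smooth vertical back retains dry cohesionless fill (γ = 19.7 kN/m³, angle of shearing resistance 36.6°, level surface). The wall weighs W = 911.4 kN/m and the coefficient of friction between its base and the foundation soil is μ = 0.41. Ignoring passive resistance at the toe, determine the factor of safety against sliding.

1.70

K_a = tan²(45° − 36.6°/2) = 0.2530.
P_a = ½K_aγH² = 0.5×0.2530×19.7×9.4² = 220.2 kN/m, acting at H/3 = 3.133 m above the base.
FS_sliding = μW / P_a = 0.41×911.4 / 220.2 = 1.697.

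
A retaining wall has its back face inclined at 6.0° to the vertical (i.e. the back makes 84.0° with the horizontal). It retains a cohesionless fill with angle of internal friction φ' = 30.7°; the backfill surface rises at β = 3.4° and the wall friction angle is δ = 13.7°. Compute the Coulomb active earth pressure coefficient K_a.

0.353

K_a = sin²(α+φ) / [sin²α · sin(α−δ) · (1 + √{sin(φ+δ)sin(φ−β) / (sin(α−δ)sin(α+β))})²].
With α = 84.0°, φ = 30.7°, δ = 13.7°, β = 3.4°: K_a = 0.3532.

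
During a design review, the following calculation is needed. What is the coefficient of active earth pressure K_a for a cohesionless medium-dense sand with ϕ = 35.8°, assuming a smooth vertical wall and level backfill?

0.262

K_a = (1 − sin φ)/(1 + sin φ) = (1 − sin 35.8°)/(1 + sin 35.8°) = 0.2619.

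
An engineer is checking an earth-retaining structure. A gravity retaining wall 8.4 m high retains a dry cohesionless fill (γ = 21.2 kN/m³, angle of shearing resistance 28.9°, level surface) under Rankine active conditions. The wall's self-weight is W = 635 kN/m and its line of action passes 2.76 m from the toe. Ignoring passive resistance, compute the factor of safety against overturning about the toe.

2.40

K_a = tan²(45° − 28.9°/2) = 0.3484.
P_a = ½K_aγH² = 0.5×0.3484×21.2×8.4² = 260.6 kN/m, acting at H/3 = 2.800 m above the base.
Overturning moment M_o = P_a × H/3 = 260.6 × 2.800 = 729.5.
Resisting moment M_r = W × 2.76 = 635 × 2.76 = 1753.
FS_overturning = M_r/M_o = 1753/729.5 = 2.402.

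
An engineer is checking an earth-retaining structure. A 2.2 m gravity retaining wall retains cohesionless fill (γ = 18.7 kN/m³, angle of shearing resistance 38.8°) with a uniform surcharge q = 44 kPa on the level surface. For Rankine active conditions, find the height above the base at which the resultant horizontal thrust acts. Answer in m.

0.983 m

K_a = 0.2296.
Triangular part P₁ = ½K_aγH² = 10.39 at H/3 = 0.7333 m; rectangular part P₂ = K_a q H = 22.22 at H/2 = 1.100 m.
ȳ = (P₁·0.7333 + P₂·1.100)/(P₁+P₂) = 0.9832 m.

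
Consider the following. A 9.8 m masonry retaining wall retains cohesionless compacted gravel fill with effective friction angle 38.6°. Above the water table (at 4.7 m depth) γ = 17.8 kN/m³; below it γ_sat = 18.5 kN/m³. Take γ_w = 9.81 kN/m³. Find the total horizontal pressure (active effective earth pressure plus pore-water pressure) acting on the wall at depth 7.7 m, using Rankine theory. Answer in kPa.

K_a = (1 − sin φ)/(1 + sin φ) = 0.2316.
γ' = 18.5 − 9.81 = 8.690 kN/m³.
Effective vertical stress at 7.7 m: σ'_v = 17.8×4.7 + 8.690×3.00 = 109.7 kPa.
σ'_h = K_a σ'_v = 0.2316 × 109.7 = 25.42 kPa; u = γ_w × 3.00 = 29.43 kPa.
Total σ_h = 25.42 + 29.43 = 54.85 kPa.

54.8 kPa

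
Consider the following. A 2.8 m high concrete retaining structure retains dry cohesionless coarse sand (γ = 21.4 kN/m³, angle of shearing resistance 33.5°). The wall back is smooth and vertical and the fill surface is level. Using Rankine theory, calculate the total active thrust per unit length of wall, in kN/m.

24.2 kN/m

K_a = tan²(45° − φ/2) = 0.2887.
P_a = ½ K_a γ H² = 0.5 × 0.2887 × 21.4 × 2.8² = 24.22 kN/m.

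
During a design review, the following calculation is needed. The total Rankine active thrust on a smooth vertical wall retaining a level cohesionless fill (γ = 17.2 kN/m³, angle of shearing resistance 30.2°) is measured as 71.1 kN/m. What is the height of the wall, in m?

K_a = 0.3307. P_a = ½ K_a γ H² ⇒ H = √(2P_a/(K_a γ)).
H = √(2×71.1/(0.3307×17.2)) = 5.000 m.

5.00 m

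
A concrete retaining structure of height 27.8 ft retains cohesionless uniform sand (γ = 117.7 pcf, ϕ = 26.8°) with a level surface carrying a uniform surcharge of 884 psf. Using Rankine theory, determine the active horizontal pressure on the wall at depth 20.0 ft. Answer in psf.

K_a = (1 − sin φ)/(1 + sin φ) = 0.3785.
σ_v = γz + q = 117.7 × 20.0 + 884 = 3238 psf.
σ_h = K_a σ_v = 0.3785 × 3238 = 1226 psf.

1230 psf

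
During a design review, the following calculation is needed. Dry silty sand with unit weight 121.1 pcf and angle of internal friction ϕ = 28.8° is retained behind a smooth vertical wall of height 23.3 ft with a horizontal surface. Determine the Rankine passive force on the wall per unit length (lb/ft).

K_p = tan²(45° + φ/2) = 2.859.
P_p = ½ K_p γ H² = 0.5 × 2.859 × 121.1 × 23.3² = 93990 lb/ft.

94000 lb/ft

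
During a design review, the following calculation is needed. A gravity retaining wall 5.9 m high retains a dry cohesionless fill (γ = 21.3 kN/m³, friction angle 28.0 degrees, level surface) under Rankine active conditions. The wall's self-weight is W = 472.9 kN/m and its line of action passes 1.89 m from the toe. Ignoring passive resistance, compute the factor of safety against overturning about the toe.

3.40

K_a = tan²(45° − 28.0°/2) = 0.3610.
P_a = ½K_aγH² = 0.5×0.3610×21.3×5.9² = 133.8 kN/m, acting at H/3 = 1.967 m above the base.
Overturning moment M_o = P_a × H/3 = 133.8 × 1.967 = 263.2.
Resisting moment M_r = W × 1.89 = 472.9 × 1.89 = 893.8.
FS_overturning = M_r/M_o = 893.8/263.2 = 3.395.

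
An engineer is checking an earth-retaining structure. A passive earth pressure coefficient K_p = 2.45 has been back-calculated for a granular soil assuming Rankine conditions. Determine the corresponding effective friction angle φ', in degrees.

24.9°

K_p = (1+sin φ)/(1−sin φ) ⇒ sin φ = (K_p − 1)/(K_p + 1) = 0.4203.
φ = arcsin(0.4203) = 24.85°.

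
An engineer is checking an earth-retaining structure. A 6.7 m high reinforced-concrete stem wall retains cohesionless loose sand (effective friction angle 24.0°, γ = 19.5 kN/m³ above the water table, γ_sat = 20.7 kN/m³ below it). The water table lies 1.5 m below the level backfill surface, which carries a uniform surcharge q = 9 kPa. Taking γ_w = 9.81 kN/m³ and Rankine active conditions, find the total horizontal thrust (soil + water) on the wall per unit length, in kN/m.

294 kN/m

K_a = tan²(45° − φ/2) = 0.4217.
γ' = 20.7 − 9.81 = 10.89 kN/m³. h₂ = H − d_w = 5.2 m.
σ'_h: at surface K_a·q = 3.796; at WT K_a(q+γd_w) = 16.13; at base K_a(q+γd_w+γ'h₂) = 40.01 kPa.
P₁ = ½(3.796+16.13)×1.5 = 14.95; P₂ = ½(16.13+40.01)×5.2 = 146.0; P_w = ½γ_w h₂² = 132.6.
Total = 14.95+146.0+132.6 = 293.6 kN/m.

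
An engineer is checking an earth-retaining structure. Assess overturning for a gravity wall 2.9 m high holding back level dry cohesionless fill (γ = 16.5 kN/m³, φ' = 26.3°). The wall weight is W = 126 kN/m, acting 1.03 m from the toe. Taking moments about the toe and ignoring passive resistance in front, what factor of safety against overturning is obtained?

K_a = tan²(45° − 26.3°/2) = 0.3859.
P_a = ½K_aγH² = 0.5×0.3859×16.5×2.9² = 26.78 kN/m, acting at H/3 = 0.9667 m above the base.
Overturning moment M_o = P_a × H/3 = 26.78 × 0.9667 = 25.88.
Resisting moment M_r = W × 1.03 = 126 × 1.03 = 129.8.
FS_overturning = M_r/M_o = 129.8/25.88 = 5.014.

5.01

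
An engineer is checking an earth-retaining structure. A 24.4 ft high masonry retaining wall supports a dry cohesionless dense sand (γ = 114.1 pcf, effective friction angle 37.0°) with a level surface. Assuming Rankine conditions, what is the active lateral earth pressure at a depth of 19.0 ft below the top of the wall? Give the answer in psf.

539 psf

K_a = (1 − sin φ)/(1 + sin φ) = 0.2486.
σ_h = K_a γ z = 0.2486 × 114.1 × 19.0 = 538.9 psf.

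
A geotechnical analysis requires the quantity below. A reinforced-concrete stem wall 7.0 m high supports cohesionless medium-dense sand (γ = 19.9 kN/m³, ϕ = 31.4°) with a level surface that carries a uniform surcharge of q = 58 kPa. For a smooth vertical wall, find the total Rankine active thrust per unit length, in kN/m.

281 kN/m

K_a = tan²(45° − φ/2) = 0.3149.
Soil triangle: ½ K_a γ H² = 0.5×0.3149×19.9×7.0² = 153.5 kN/m.
Surcharge rectangle: K_a q H = 0.3149×58×7.0 = 127.9 kN/m.
Total = 153.5 + 127.9 = 281.4 kN/m.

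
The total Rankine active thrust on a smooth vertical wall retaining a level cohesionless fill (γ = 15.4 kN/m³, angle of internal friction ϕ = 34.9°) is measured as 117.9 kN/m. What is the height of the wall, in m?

7.50 m

K_a = 0.2721. P_a = ½ K_a γ H² ⇒ H = √(2P_a/(K_a γ)).
H = √(2×117.9/(0.2721×15.4)) = 7.501 m.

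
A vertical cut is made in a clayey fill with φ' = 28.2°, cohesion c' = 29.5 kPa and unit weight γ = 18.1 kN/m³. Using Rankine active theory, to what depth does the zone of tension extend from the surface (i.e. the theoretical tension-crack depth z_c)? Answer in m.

5.45 m

K_a = tan²(45° − 28.2°/2) = 0.3582; √K_a = 0.5985.
The active pressure is zero where K_a γ z = 2c√K_a, so z_c = 2c/(γ√K_a) = 2×29.5/(18.1×0.5985) = 5.447 m.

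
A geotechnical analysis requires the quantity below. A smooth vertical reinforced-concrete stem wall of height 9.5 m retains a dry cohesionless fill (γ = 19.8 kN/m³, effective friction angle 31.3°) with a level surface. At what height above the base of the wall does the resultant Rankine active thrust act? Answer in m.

3.17 m

K_a = 0.3162.
The pressure distribution is triangular, so the resultant acts at H/3 above the base = 9.5/3 = 3.167 m.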